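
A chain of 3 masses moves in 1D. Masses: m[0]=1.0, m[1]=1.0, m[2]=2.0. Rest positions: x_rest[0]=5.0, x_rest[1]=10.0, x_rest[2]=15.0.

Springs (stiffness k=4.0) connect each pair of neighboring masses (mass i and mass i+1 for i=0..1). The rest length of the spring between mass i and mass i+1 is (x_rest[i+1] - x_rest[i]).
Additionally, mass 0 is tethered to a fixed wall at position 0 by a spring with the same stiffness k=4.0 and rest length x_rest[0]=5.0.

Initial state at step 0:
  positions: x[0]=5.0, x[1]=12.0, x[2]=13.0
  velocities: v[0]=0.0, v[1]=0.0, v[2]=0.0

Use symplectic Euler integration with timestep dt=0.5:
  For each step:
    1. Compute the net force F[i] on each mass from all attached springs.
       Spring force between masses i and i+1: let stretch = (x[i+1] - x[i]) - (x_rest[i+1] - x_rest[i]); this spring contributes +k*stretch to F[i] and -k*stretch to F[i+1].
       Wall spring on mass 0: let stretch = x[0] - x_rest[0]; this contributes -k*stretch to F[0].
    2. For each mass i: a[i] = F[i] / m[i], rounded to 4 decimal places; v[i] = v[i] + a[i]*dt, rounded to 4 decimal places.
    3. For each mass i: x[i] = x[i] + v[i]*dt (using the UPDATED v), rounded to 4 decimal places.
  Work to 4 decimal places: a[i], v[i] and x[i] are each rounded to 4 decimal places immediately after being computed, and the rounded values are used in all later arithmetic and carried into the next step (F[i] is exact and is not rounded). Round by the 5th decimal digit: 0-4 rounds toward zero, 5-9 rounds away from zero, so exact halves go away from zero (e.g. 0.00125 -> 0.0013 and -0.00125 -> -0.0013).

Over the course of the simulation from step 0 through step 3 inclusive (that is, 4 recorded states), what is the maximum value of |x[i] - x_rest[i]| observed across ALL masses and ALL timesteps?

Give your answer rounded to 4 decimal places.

Step 0: x=[5.0000 12.0000 13.0000] v=[0.0000 0.0000 0.0000]
Step 1: x=[7.0000 6.0000 15.0000] v=[4.0000 -12.0000 4.0000]
Step 2: x=[1.0000 10.0000 15.0000] v=[-12.0000 8.0000 0.0000]
Step 3: x=[3.0000 10.0000 15.0000] v=[4.0000 0.0000 0.0000]
Max displacement = 4.0000

Answer: 4.0000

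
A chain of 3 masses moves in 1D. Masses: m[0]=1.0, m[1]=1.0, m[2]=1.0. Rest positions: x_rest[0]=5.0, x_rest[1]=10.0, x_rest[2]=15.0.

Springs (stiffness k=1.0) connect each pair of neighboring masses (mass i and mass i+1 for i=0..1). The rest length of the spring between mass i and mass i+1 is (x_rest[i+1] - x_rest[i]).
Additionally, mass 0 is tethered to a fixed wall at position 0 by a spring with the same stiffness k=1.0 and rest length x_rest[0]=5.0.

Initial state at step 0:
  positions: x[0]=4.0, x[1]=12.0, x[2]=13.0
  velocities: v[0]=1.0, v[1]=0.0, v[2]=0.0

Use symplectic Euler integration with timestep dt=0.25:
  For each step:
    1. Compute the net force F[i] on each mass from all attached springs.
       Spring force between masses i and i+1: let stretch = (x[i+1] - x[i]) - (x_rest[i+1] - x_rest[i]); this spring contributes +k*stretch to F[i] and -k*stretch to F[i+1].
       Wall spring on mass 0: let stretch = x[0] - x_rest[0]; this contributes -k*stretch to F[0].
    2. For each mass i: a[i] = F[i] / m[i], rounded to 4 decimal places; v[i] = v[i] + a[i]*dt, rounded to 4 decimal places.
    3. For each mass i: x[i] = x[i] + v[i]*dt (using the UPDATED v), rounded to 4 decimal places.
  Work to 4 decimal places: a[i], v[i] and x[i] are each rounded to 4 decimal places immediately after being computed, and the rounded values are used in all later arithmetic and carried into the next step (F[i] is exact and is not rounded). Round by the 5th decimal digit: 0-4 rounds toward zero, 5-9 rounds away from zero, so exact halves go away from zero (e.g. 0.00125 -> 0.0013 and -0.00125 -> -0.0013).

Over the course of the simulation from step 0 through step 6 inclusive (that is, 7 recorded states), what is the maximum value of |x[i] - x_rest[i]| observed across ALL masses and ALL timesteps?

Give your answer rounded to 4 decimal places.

Step 0: x=[4.0000 12.0000 13.0000] v=[1.0000 0.0000 0.0000]
Step 1: x=[4.5000 11.5625 13.2500] v=[2.0000 -1.7500 1.0000]
Step 2: x=[5.1602 10.7891 13.7070] v=[2.6406 -3.0938 1.8281]
Step 3: x=[5.8497 9.8462 14.2942] v=[2.7578 -3.7716 2.3486]
Step 4: x=[6.4233 8.9315 14.9159] v=[2.2945 -3.6587 2.4866]
Step 5: x=[6.7522 8.2341 15.4760] v=[1.3157 -2.7897 2.2405]
Step 6: x=[6.7517 7.8967 15.8960] v=[-0.0019 -1.3497 1.6800]
Max displacement = 2.1033

Answer: 2.1033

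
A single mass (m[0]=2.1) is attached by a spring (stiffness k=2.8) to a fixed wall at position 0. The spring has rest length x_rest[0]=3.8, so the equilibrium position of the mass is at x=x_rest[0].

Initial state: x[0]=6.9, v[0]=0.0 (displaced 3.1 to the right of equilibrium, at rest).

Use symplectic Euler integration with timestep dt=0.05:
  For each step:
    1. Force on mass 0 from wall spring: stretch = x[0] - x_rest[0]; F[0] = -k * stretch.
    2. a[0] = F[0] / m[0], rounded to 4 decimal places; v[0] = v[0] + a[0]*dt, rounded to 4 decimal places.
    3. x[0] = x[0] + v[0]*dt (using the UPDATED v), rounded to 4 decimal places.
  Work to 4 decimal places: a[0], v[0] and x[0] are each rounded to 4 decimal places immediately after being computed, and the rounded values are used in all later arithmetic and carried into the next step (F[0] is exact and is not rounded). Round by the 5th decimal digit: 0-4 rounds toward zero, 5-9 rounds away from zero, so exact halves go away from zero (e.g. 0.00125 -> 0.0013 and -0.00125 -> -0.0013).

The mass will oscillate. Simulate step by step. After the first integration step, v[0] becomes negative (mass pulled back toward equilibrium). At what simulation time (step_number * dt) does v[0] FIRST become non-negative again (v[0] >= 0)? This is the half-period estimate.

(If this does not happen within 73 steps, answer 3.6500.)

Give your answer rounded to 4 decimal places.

Step 0: x=[6.9000] v=[0.0000]
Step 1: x=[6.8897] v=[-0.2067]
Step 2: x=[6.8691] v=[-0.4127]
Step 3: x=[6.8382] v=[-0.6173]
Step 4: x=[6.7972] v=[-0.8198]
Step 5: x=[6.7462] v=[-1.0196]
Step 6: x=[6.6854] v=[-1.2160]
Step 7: x=[6.6150] v=[-1.4084]
Step 8: x=[6.5352] v=[-1.5961]
Step 9: x=[6.4463] v=[-1.7784]
Step 10: x=[6.3486] v=[-1.9548]
Step 11: x=[6.2424] v=[-2.1247]
Step 12: x=[6.1280] v=[-2.2875]
Step 13: x=[6.0059] v=[-2.4427]
Step 14: x=[5.8764] v=[-2.5898]
Step 15: x=[5.7400] v=[-2.7282]
Step 16: x=[5.5971] v=[-2.8575]
Step 17: x=[5.4482] v=[-2.9773]
Step 18: x=[5.2938] v=[-3.0872]
Step 19: x=[5.1345] v=[-3.1868]
Step 20: x=[4.9707] v=[-3.2758]
Step 21: x=[4.8030] v=[-3.3538]
Step 22: x=[4.6320] v=[-3.4207]
Step 23: x=[4.4582] v=[-3.4762]
Step 24: x=[4.2822] v=[-3.5201]
Step 25: x=[4.1046] v=[-3.5522]
Step 26: x=[3.9260] v=[-3.5725]
Step 27: x=[3.7470] v=[-3.5809]
Step 28: x=[3.5681] v=[-3.5774]
Step 29: x=[3.3900] v=[-3.5619]
Step 30: x=[3.2133] v=[-3.5346]
Step 31: x=[3.0385] v=[-3.4955]
Step 32: x=[2.8663] v=[-3.4447]
Step 33: x=[2.6972] v=[-3.3825]
Step 34: x=[2.5318] v=[-3.3090]
Step 35: x=[2.3706] v=[-3.2245]
Step 36: x=[2.2141] v=[-3.1292]
Step 37: x=[2.0629] v=[-3.0235]
Step 38: x=[1.9175] v=[-2.9077]
Step 39: x=[1.7784] v=[-2.7822]
Step 40: x=[1.6460] v=[-2.6474]
Step 41: x=[1.5208] v=[-2.5038]
Step 42: x=[1.4032] v=[-2.3519]
Step 43: x=[1.2936] v=[-2.1921]
Step 44: x=[1.1924] v=[-2.0250]
Step 45: x=[1.0998] v=[-1.8512]
Step 46: x=[1.0162] v=[-1.6712]
Step 47: x=[0.9419] v=[-1.4856]
Step 48: x=[0.8771] v=[-1.2951]
Step 49: x=[0.8221] v=[-1.1002]
Step 50: x=[0.7770] v=[-0.9017]
Step 51: x=[0.7420] v=[-0.7002]
Step 52: x=[0.7172] v=[-0.4963]
Step 53: x=[0.7027] v=[-0.2908]
Step 54: x=[0.6985] v=[-0.0843]
Step 55: x=[0.7046] v=[0.1225]
First v>=0 after going negative at step 55, time=2.7500

Answer: 2.7500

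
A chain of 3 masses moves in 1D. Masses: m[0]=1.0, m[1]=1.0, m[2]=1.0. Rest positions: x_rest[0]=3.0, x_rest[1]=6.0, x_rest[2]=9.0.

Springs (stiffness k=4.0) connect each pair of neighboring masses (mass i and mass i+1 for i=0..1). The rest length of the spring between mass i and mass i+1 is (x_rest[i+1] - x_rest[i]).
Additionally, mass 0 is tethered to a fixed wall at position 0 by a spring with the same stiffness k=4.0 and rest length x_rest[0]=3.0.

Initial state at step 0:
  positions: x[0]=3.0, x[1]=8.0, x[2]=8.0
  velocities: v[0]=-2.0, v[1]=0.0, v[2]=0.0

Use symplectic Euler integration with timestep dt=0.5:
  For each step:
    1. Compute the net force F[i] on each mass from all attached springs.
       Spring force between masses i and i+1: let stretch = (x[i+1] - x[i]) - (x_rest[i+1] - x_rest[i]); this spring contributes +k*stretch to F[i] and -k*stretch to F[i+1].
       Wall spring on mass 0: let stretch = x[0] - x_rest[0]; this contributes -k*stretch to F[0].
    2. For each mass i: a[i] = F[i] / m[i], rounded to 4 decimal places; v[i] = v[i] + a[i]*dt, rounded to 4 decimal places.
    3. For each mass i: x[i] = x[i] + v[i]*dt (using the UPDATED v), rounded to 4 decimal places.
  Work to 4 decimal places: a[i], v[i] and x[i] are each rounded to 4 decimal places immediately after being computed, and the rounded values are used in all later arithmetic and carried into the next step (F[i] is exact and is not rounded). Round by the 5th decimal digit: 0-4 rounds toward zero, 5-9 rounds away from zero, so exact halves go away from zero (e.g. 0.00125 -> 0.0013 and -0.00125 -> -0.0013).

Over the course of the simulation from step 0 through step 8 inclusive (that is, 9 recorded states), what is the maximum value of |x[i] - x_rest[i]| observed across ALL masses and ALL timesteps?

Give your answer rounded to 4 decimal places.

Step 0: x=[3.0000 8.0000 8.0000] v=[-2.0000 0.0000 0.0000]
Step 1: x=[4.0000 3.0000 11.0000] v=[2.0000 -10.0000 6.0000]
Step 2: x=[0.0000 7.0000 9.0000] v=[-8.0000 8.0000 -4.0000]
Step 3: x=[3.0000 6.0000 8.0000] v=[6.0000 -2.0000 -2.0000]
Step 4: x=[6.0000 4.0000 8.0000] v=[6.0000 -4.0000 0.0000]
Step 5: x=[1.0000 8.0000 7.0000] v=[-10.0000 8.0000 -2.0000]
Step 6: x=[2.0000 4.0000 10.0000] v=[2.0000 -8.0000 6.0000]
Step 7: x=[3.0000 4.0000 10.0000] v=[2.0000 0.0000 0.0000]
Step 8: x=[2.0000 9.0000 7.0000] v=[-2.0000 10.0000 -6.0000]
Max displacement = 3.0000

Answer: 3.0000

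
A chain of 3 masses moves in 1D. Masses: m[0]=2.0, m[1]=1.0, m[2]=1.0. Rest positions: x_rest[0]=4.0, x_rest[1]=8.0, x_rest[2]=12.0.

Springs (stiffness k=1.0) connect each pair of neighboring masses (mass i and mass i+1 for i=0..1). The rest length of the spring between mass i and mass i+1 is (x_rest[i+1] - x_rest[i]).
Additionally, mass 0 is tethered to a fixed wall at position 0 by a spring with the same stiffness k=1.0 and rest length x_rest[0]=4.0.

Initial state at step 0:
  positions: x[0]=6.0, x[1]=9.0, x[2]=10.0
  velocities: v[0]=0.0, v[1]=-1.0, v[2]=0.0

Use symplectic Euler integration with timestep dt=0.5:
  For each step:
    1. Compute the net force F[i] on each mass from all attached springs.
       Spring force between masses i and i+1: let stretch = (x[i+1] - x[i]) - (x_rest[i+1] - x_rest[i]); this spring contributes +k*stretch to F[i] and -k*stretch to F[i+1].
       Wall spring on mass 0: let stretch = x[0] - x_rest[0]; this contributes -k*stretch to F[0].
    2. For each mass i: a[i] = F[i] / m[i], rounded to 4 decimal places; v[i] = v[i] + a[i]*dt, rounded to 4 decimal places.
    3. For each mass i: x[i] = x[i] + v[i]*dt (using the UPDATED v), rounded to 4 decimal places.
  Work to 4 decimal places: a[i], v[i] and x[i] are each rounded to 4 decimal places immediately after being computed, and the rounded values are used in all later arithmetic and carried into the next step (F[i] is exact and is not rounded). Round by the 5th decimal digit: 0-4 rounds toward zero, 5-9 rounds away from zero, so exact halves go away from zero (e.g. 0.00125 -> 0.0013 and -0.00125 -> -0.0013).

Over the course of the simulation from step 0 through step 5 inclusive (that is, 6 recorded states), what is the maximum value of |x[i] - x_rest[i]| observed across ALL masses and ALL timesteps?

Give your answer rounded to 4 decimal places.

Answer: 2.3752

Derivation:
Step 0: x=[6.0000 9.0000 10.0000] v=[0.0000 -1.0000 0.0000]
Step 1: x=[5.6250 8.0000 10.7500] v=[-0.7500 -2.0000 1.5000]
Step 2: x=[4.8438 7.0938 11.8125] v=[-1.5625 -1.8125 2.1250]
Step 3: x=[3.7383 6.8047 12.6954] v=[-2.2110 -0.5782 1.7657]
Step 4: x=[2.5488 7.2217 13.1056] v=[-2.3790 0.8340 0.8204]
Step 5: x=[1.6248 7.9415 13.0448] v=[-1.8480 1.4395 -0.1216]
Max displacement = 2.3752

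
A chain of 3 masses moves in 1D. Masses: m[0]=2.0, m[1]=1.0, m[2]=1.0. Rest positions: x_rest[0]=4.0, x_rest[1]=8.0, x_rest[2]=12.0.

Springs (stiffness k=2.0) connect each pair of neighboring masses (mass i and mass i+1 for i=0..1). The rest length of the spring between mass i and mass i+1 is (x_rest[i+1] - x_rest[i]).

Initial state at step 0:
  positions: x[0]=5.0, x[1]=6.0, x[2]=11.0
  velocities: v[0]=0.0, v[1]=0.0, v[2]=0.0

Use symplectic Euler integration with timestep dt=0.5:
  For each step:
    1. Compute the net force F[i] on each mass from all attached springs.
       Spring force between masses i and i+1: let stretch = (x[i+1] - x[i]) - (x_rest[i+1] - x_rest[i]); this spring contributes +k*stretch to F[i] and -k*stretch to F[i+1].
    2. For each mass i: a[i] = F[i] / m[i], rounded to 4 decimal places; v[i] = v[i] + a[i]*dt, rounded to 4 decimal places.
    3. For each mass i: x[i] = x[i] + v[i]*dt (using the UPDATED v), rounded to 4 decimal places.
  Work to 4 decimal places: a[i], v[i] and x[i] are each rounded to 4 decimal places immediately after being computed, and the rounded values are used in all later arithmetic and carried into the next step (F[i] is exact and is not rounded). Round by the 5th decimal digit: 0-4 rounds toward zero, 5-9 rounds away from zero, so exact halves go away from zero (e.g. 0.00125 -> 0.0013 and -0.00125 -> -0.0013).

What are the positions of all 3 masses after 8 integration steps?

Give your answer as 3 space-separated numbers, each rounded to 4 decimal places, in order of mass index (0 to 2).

Answer: 4.1016 8.0023 10.7948

Derivation:
Step 0: x=[5.0000 6.0000 11.0000] v=[0.0000 0.0000 0.0000]
Step 1: x=[4.2500 8.0000 10.5000] v=[-1.5000 4.0000 -1.0000]
Step 2: x=[3.4375 9.3750 10.7500] v=[-1.6250 2.7500 0.5000]
Step 3: x=[3.1094 8.4688 12.3125] v=[-0.6563 -1.8125 3.1250]
Step 4: x=[3.1211 6.8047 13.9532] v=[0.0234 -3.3282 3.2813]
Step 5: x=[3.0537 6.8731 14.0196] v=[-0.1348 0.1367 0.1328]
Step 6: x=[2.9412 8.6050 12.5128] v=[-0.2251 3.4638 -3.0137]
Step 7: x=[3.2446 9.4589 11.0521] v=[0.6068 1.7078 -2.9215]
Step 8: x=[4.1016 8.0023 10.7948] v=[1.7140 -2.9133 -0.5147]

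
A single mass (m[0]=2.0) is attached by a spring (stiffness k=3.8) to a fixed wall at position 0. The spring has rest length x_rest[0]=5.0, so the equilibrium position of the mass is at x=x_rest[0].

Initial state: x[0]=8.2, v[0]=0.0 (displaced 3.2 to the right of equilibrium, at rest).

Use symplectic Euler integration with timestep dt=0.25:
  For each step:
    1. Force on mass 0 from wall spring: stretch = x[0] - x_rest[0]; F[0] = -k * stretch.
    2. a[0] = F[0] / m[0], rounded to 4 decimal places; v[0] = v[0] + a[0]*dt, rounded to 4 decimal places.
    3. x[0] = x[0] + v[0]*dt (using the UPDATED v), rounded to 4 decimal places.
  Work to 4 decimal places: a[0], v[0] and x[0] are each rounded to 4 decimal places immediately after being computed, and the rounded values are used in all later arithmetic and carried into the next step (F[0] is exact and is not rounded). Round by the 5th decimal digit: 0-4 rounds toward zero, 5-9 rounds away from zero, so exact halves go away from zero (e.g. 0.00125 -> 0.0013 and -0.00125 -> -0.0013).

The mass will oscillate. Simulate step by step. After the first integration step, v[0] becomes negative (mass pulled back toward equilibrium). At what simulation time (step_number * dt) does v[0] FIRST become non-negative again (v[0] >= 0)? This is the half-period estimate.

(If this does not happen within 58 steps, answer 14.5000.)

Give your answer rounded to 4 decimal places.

Step 0: x=[8.2000] v=[0.0000]
Step 1: x=[7.8200] v=[-1.5200]
Step 2: x=[7.1051] v=[-2.8595]
Step 3: x=[6.1403] v=[-3.8594]
Step 4: x=[5.0400] v=[-4.4011]
Step 5: x=[3.9350] v=[-4.4201]
Step 6: x=[2.9565] v=[-3.9142]
Step 7: x=[2.2206] v=[-2.9435]
Step 8: x=[1.8148] v=[-1.6233]
Step 9: x=[1.7872] v=[-0.1103]
Step 10: x=[2.1412] v=[1.4158]
First v>=0 after going negative at step 10, time=2.5000

Answer: 2.5000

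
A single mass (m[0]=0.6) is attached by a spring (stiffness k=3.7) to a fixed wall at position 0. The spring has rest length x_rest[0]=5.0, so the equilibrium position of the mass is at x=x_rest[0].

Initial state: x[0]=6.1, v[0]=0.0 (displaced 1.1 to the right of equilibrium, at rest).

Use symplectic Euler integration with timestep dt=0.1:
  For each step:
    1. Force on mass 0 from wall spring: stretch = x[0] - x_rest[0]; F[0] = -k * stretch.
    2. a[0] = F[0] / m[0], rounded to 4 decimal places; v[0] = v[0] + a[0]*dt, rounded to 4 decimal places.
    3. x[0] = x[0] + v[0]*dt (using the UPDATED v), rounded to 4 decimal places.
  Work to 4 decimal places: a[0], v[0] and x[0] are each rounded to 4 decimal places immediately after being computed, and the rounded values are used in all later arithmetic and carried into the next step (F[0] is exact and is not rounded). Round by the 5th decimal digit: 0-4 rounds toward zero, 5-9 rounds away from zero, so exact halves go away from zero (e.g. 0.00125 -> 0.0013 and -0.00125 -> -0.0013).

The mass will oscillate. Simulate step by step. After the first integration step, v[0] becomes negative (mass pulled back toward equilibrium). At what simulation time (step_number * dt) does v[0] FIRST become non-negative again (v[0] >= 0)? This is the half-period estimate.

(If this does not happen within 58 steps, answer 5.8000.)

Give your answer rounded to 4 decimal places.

Step 0: x=[6.1000] v=[0.0000]
Step 1: x=[6.0322] v=[-0.6783]
Step 2: x=[5.9007] v=[-1.3148]
Step 3: x=[5.7137] v=[-1.8702]
Step 4: x=[5.4827] v=[-2.3103]
Step 5: x=[5.2219] v=[-2.6080]
Step 6: x=[4.9474] v=[-2.7448]
Step 7: x=[4.6762] v=[-2.7124]
Step 8: x=[4.4249] v=[-2.5127]
Step 9: x=[4.2091] v=[-2.1581]
Step 10: x=[4.0421] v=[-1.6704]
Step 11: x=[3.9341] v=[-1.0797]
Step 12: x=[3.8919] v=[-0.4224]
Step 13: x=[3.9180] v=[0.2609]
First v>=0 after going negative at step 13, time=1.3000

Answer: 1.3000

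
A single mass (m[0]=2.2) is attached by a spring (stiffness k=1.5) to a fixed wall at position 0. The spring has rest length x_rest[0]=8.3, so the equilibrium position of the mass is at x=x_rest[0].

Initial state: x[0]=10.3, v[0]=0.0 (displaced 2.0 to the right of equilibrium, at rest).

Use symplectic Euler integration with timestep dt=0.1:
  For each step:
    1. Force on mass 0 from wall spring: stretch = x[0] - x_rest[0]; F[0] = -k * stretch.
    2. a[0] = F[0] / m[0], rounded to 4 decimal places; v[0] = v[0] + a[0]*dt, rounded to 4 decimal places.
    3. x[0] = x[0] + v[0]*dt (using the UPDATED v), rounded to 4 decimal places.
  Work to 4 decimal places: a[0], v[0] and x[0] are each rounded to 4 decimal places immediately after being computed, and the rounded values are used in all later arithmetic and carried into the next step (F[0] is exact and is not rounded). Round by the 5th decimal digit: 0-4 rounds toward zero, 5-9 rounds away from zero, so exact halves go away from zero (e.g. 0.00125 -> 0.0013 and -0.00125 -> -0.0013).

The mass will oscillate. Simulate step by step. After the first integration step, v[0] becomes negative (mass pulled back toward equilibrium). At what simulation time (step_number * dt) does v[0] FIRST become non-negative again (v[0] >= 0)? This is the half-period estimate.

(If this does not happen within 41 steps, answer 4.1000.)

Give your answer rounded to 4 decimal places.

Answer: 3.9000

Derivation:
Step 0: x=[10.3000] v=[0.0000]
Step 1: x=[10.2864] v=[-0.1364]
Step 2: x=[10.2592] v=[-0.2718]
Step 3: x=[10.2187] v=[-0.4054]
Step 4: x=[10.1651] v=[-0.5362]
Step 5: x=[10.0988] v=[-0.6634]
Step 6: x=[10.0202] v=[-0.7861]
Step 7: x=[9.9299] v=[-0.9034]
Step 8: x=[9.8285] v=[-1.0145]
Step 9: x=[9.7166] v=[-1.1187]
Step 10: x=[9.5951] v=[-1.2153]
Step 11: x=[9.4647] v=[-1.3036]
Step 12: x=[9.3264] v=[-1.3830]
Step 13: x=[9.1811] v=[-1.4530]
Step 14: x=[9.0298] v=[-1.5131]
Step 15: x=[8.8735] v=[-1.5629]
Step 16: x=[8.7133] v=[-1.6020]
Step 17: x=[8.5503] v=[-1.6302]
Step 18: x=[8.3856] v=[-1.6473]
Step 19: x=[8.2203] v=[-1.6531]
Step 20: x=[8.0555] v=[-1.6477]
Step 21: x=[7.8924] v=[-1.6310]
Step 22: x=[7.7321] v=[-1.6032]
Step 23: x=[7.5757] v=[-1.5645]
Step 24: x=[7.4242] v=[-1.5151]
Step 25: x=[7.2787] v=[-1.4554]
Step 26: x=[7.1401] v=[-1.3858]
Step 27: x=[7.0094] v=[-1.3067]
Step 28: x=[6.8875] v=[-1.2187]
Step 29: x=[6.7753] v=[-1.1224]
Step 30: x=[6.6735] v=[-1.0184]
Step 31: x=[6.5828] v=[-0.9075]
Step 32: x=[6.5038] v=[-0.7904]
Step 33: x=[6.4370] v=[-0.6679]
Step 34: x=[6.3829] v=[-0.5409]
Step 35: x=[6.3419] v=[-0.4102]
Step 36: x=[6.3142] v=[-0.2767]
Step 37: x=[6.3001] v=[-0.1413]
Step 38: x=[6.2996] v=[-0.0049]
Step 39: x=[6.3128] v=[0.1315]
First v>=0 after going negative at step 39, time=3.9000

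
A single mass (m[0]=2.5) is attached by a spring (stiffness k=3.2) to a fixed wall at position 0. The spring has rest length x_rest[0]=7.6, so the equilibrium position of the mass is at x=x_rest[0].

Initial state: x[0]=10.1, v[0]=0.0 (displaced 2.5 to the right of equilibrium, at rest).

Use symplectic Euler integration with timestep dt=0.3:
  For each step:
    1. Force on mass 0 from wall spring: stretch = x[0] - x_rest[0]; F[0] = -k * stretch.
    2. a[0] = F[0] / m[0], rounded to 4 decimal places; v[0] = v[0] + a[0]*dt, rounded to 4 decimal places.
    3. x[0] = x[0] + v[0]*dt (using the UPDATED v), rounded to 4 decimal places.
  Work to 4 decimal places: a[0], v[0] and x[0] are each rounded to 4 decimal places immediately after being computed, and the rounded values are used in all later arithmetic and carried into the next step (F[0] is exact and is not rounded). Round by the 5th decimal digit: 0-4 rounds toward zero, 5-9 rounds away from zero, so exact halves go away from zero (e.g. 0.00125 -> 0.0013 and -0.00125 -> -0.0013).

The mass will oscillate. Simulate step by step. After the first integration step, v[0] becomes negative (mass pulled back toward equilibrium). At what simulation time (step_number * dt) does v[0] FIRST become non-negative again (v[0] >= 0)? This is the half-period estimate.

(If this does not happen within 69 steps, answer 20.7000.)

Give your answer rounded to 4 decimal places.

Answer: 3.0000

Derivation:
Step 0: x=[10.1000] v=[0.0000]
Step 1: x=[9.8120] v=[-0.9600]
Step 2: x=[9.2692] v=[-1.8094]
Step 3: x=[8.5341] v=[-2.4504]
Step 4: x=[7.6914] v=[-2.8091]
Step 5: x=[6.8381] v=[-2.8442]
Step 6: x=[6.0726] v=[-2.5516]
Step 7: x=[5.4831] v=[-1.9651]
Step 8: x=[5.1374] v=[-1.1522]
Step 9: x=[5.0754] v=[-0.2066]
Step 10: x=[5.3043] v=[0.7629]
First v>=0 after going negative at step 10, time=3.0000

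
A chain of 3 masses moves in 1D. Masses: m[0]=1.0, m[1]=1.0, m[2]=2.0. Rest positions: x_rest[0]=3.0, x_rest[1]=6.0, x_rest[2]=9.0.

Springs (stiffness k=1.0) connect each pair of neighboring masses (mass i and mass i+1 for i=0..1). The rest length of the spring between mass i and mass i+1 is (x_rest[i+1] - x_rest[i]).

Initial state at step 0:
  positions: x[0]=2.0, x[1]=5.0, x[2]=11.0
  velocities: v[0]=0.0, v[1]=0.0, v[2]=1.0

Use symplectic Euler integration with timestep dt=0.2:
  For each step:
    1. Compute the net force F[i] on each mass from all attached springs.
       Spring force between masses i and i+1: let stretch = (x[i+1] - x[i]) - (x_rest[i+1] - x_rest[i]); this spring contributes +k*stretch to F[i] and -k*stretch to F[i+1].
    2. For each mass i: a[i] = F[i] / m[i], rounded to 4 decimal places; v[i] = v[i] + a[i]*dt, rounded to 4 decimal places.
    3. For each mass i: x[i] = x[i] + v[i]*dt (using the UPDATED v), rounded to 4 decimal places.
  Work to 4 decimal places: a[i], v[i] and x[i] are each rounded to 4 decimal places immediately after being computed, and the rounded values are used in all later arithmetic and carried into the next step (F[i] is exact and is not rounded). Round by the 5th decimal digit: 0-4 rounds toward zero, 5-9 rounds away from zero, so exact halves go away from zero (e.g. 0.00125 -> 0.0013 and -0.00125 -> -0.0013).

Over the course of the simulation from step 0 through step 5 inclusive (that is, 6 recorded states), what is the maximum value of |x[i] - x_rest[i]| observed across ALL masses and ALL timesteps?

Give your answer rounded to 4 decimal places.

Step 0: x=[2.0000 5.0000 11.0000] v=[0.0000 0.0000 1.0000]
Step 1: x=[2.0000 5.1200 11.1400] v=[0.0000 0.6000 0.7000]
Step 2: x=[2.0048 5.3560 11.2196] v=[0.0240 1.1800 0.3980]
Step 3: x=[2.0236 5.6925 11.2419] v=[0.0942 1.6825 0.1116]
Step 4: x=[2.0692 6.1042 11.2132] v=[0.2280 2.0586 -0.1433]
Step 5: x=[2.1562 6.5589 11.1424] v=[0.4350 2.2734 -0.3542]
Max displacement = 2.2419

Answer: 2.2419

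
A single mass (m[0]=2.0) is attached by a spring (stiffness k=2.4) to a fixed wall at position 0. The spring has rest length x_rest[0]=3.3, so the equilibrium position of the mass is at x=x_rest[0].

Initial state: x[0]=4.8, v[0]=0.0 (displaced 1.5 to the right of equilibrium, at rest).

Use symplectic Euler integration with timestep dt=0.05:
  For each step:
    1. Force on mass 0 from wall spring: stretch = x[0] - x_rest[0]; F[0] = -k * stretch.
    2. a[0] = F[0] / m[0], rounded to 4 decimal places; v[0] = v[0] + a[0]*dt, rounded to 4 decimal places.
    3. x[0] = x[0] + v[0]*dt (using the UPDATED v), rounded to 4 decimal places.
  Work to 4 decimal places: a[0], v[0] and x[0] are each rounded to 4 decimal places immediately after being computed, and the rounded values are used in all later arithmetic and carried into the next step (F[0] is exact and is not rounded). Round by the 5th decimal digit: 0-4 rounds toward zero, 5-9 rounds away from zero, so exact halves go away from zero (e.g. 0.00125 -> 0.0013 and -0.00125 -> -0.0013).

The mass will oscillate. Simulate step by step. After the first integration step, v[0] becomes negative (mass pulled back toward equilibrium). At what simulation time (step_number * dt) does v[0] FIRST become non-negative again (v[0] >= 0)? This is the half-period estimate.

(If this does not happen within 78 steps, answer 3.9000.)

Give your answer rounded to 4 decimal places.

Step 0: x=[4.8000] v=[0.0000]
Step 1: x=[4.7955] v=[-0.0900]
Step 2: x=[4.7865] v=[-0.1797]
Step 3: x=[4.7731] v=[-0.2689]
Step 4: x=[4.7552] v=[-0.3573]
Step 5: x=[4.7330] v=[-0.4446]
Step 6: x=[4.7065] v=[-0.5306]
Step 7: x=[4.6758] v=[-0.6150]
Step 8: x=[4.6409] v=[-0.6976]
Step 9: x=[4.6020] v=[-0.7781]
Step 10: x=[4.5592] v=[-0.8562]
Step 11: x=[4.5126] v=[-0.9318]
Step 12: x=[4.4624] v=[-1.0046]
Step 13: x=[4.4087] v=[-1.0743]
Step 14: x=[4.3517] v=[-1.1408]
Step 15: x=[4.2915] v=[-1.2039]
Step 16: x=[4.2283] v=[-1.2634]
Step 17: x=[4.1623] v=[-1.3191]
Step 18: x=[4.0938] v=[-1.3708]
Step 19: x=[4.0229] v=[-1.4184]
Step 20: x=[3.9498] v=[-1.4618]
Step 21: x=[3.8748] v=[-1.5008]
Step 22: x=[3.7980] v=[-1.5353]
Step 23: x=[3.7197] v=[-1.5652]
Step 24: x=[3.6402] v=[-1.5904]
Step 25: x=[3.5597] v=[-1.6108]
Step 26: x=[3.4784] v=[-1.6264]
Step 27: x=[3.3965] v=[-1.6371]
Step 28: x=[3.3144] v=[-1.6429]
Step 29: x=[3.2322] v=[-1.6438]
Step 30: x=[3.1502] v=[-1.6397]
Step 31: x=[3.0687] v=[-1.6307]
Step 32: x=[2.9879] v=[-1.6168]
Step 33: x=[2.9080] v=[-1.5981]
Step 34: x=[2.8293] v=[-1.5746]
Step 35: x=[2.7520] v=[-1.5464]
Step 36: x=[2.6763] v=[-1.5135]
Step 37: x=[2.6025] v=[-1.4761]
Step 38: x=[2.5308] v=[-1.4343]
Step 39: x=[2.4614] v=[-1.3882]
Step 40: x=[2.3945] v=[-1.3379]
Step 41: x=[2.3303] v=[-1.2836]
Step 42: x=[2.2690] v=[-1.2254]
Step 43: x=[2.2108] v=[-1.1635]
Step 44: x=[2.1559] v=[-1.0982]
Step 45: x=[2.1044] v=[-1.0296]
Step 46: x=[2.0565] v=[-0.9579]
Step 47: x=[2.0123] v=[-0.8833]
Step 48: x=[1.9720] v=[-0.8060]
Step 49: x=[1.9357] v=[-0.7263]
Step 50: x=[1.9035] v=[-0.6444]
Step 51: x=[1.8755] v=[-0.5606]
Step 52: x=[1.8517] v=[-0.4751]
Step 53: x=[1.8323] v=[-0.3882]
Step 54: x=[1.8173] v=[-0.3001]
Step 55: x=[1.8067] v=[-0.2111]
Step 56: x=[1.8006] v=[-0.1215]
Step 57: x=[1.7990] v=[-0.0315]
Step 58: x=[1.8019] v=[0.0586]
First v>=0 after going negative at step 58, time=2.9000

Answer: 2.9000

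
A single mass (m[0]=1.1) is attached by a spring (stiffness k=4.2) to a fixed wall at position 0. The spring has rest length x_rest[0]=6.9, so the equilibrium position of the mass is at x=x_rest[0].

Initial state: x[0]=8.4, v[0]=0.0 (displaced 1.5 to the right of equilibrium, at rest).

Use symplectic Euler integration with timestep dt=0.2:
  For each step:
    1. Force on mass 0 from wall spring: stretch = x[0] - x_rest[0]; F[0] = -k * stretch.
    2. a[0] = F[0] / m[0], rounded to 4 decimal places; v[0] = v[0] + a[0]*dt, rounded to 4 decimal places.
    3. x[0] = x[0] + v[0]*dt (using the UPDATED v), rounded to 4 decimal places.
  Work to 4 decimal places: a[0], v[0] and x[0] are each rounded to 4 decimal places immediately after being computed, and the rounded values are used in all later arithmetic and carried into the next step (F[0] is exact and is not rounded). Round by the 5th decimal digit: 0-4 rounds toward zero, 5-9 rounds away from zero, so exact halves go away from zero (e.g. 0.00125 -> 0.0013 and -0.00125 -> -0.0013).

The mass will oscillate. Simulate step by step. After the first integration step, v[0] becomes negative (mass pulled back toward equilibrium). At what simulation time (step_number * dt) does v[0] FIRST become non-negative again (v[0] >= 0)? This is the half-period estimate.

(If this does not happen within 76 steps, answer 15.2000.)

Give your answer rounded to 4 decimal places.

Answer: 1.6000

Derivation:
Step 0: x=[8.4000] v=[0.0000]
Step 1: x=[8.1709] v=[-1.1455]
Step 2: x=[7.7477] v=[-2.1160]
Step 3: x=[7.1950] v=[-2.7633]
Step 4: x=[6.5973] v=[-2.9886]
Step 5: x=[6.0458] v=[-2.7574]
Step 6: x=[5.6248] v=[-2.1051]
Step 7: x=[5.3985] v=[-1.1313]
Step 8: x=[5.4016] v=[0.0153]
First v>=0 after going negative at step 8, time=1.6000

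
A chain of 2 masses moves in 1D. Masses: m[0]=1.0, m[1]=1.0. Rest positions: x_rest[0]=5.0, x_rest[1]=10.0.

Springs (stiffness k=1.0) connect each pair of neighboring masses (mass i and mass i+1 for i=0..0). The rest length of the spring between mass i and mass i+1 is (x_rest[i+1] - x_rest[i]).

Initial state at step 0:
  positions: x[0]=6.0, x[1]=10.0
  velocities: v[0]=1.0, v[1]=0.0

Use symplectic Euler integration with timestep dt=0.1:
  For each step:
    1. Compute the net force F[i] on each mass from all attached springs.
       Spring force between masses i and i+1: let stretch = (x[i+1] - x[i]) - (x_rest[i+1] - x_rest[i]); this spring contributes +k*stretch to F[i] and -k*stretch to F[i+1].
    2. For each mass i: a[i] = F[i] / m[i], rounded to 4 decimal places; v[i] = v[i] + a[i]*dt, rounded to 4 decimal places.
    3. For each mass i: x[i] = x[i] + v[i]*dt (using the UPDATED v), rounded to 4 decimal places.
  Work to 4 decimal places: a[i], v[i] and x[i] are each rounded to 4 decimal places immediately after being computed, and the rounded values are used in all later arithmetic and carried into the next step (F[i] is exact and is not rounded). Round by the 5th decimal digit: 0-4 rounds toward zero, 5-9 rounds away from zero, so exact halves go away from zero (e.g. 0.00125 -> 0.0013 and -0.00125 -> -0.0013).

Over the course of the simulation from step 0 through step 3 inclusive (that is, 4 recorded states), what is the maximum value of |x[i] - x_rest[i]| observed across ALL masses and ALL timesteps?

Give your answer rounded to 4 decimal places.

Answer: 1.2370

Derivation:
Step 0: x=[6.0000 10.0000] v=[1.0000 0.0000]
Step 1: x=[6.0900 10.0100] v=[0.9000 0.1000]
Step 2: x=[6.1692 10.0308] v=[0.7920 0.2080]
Step 3: x=[6.2370 10.0630] v=[0.6782 0.3218]
Max displacement = 1.2370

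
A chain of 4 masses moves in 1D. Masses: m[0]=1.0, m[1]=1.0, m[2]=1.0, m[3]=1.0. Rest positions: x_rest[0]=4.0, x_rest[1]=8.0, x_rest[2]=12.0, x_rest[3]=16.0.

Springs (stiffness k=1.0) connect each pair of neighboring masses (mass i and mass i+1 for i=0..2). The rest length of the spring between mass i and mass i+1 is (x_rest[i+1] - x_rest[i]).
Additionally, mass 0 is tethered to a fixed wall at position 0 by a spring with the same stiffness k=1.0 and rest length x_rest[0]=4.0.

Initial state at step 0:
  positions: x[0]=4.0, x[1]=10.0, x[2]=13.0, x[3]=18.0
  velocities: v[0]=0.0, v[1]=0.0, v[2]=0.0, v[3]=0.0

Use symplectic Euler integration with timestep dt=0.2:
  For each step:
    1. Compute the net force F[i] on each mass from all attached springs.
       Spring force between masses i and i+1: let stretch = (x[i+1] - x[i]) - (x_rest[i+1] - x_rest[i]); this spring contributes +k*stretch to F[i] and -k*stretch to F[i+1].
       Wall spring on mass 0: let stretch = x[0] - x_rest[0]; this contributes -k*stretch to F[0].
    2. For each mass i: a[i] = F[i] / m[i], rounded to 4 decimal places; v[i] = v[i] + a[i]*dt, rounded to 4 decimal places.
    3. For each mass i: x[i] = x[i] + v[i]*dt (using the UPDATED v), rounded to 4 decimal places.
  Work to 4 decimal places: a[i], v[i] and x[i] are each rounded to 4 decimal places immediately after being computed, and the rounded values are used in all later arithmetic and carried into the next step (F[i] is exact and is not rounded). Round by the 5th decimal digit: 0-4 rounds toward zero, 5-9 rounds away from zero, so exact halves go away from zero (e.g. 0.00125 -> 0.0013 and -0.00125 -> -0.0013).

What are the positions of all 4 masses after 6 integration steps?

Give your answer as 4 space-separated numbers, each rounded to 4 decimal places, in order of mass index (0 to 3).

Step 0: x=[4.0000 10.0000 13.0000 18.0000] v=[0.0000 0.0000 0.0000 0.0000]
Step 1: x=[4.0800 9.8800 13.0800 17.9600] v=[0.4000 -0.6000 0.4000 -0.2000]
Step 2: x=[4.2288 9.6560 13.2272 17.8848] v=[0.7440 -1.1200 0.7360 -0.3760]
Step 3: x=[4.4255 9.3578 13.4179 17.7833] v=[0.9837 -1.4912 0.9533 -0.5075]
Step 4: x=[4.6425 9.0247 13.6208 17.6672] v=[1.0851 -1.6656 1.0144 -0.5806]
Step 5: x=[4.8491 8.7001 13.8017 17.5492] v=[1.0330 -1.6228 0.9045 -0.5899]
Step 6: x=[5.0158 8.4256 13.9284 17.4413] v=[0.8334 -1.3727 0.6337 -0.5394]

Answer: 5.0158 8.4256 13.9284 17.4413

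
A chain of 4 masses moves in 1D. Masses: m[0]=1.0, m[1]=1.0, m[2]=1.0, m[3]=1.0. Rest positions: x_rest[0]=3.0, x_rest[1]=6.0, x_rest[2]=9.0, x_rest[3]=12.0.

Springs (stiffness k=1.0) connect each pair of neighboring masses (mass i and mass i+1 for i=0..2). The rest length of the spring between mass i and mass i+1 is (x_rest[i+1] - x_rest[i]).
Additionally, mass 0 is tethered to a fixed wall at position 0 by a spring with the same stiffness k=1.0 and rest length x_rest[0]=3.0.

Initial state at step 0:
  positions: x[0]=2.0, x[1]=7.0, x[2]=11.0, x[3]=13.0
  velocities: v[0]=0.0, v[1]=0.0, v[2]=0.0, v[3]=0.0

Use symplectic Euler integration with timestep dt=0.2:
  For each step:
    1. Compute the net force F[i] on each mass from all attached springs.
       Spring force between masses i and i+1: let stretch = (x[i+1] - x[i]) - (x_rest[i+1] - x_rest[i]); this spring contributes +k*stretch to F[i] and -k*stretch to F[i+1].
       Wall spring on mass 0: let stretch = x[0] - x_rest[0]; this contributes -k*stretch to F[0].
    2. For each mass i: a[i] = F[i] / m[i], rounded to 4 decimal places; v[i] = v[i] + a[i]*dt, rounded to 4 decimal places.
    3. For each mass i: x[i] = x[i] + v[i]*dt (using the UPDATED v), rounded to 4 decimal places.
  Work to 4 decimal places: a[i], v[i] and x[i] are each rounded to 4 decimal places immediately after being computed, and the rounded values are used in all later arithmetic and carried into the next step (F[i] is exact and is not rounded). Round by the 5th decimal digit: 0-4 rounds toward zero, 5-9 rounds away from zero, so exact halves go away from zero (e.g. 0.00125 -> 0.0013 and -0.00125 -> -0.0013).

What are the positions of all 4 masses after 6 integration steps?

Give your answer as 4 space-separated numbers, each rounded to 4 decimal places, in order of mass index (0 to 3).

Step 0: x=[2.0000 7.0000 11.0000 13.0000] v=[0.0000 0.0000 0.0000 0.0000]
Step 1: x=[2.1200 6.9600 10.9200 13.0400] v=[0.6000 -0.2000 -0.4000 0.2000]
Step 2: x=[2.3488 6.8848 10.7664 13.1152] v=[1.1440 -0.3760 -0.7680 0.3760]
Step 3: x=[2.6651 6.7834 10.5515 13.2164] v=[1.5814 -0.5069 -1.0746 0.5062]
Step 4: x=[3.0395 6.6680 10.2925 13.3310] v=[1.8720 -0.5769 -1.2952 0.5732]
Step 5: x=[3.4375 6.5525 10.0100 13.4441] v=[1.9898 -0.5777 -1.4124 0.5655]
Step 6: x=[3.8226 6.4507 9.7266 13.5398] v=[1.9253 -0.5092 -1.4171 0.4787]

Answer: 3.8226 6.4507 9.7266 13.5398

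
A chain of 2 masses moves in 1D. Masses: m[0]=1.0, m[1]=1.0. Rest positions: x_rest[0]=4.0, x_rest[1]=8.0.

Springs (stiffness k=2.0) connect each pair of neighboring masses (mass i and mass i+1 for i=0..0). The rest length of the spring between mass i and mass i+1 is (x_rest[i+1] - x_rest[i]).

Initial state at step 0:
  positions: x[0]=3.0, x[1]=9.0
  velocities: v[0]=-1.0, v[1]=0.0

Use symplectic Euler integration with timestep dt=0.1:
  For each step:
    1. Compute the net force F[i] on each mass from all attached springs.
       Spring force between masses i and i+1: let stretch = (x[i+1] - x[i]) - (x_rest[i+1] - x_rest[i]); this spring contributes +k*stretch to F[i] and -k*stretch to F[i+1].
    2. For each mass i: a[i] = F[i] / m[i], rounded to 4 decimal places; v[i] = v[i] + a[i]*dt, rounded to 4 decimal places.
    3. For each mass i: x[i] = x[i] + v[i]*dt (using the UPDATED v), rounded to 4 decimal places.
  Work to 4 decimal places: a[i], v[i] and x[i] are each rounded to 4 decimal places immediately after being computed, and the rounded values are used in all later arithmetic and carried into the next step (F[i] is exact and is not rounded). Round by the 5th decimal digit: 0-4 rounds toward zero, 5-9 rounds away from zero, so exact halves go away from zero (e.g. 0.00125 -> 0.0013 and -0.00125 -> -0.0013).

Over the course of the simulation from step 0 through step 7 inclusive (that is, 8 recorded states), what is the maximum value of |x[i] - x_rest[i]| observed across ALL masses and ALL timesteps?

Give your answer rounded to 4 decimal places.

Answer: 1.0796

Derivation:
Step 0: x=[3.0000 9.0000] v=[-1.0000 0.0000]
Step 1: x=[2.9400 8.9600] v=[-0.6000 -0.4000]
Step 2: x=[2.9204 8.8796] v=[-0.1960 -0.8040]
Step 3: x=[2.9400 8.7600] v=[0.1958 -1.1958]
Step 4: x=[2.9960 8.6040] v=[0.5598 -1.5598]
Step 5: x=[3.0841 8.4159] v=[0.8814 -1.8814]
Step 6: x=[3.1989 8.2011] v=[1.1478 -2.1478]
Step 7: x=[3.3337 7.9663] v=[1.3482 -2.3482]
Max displacement = 1.0796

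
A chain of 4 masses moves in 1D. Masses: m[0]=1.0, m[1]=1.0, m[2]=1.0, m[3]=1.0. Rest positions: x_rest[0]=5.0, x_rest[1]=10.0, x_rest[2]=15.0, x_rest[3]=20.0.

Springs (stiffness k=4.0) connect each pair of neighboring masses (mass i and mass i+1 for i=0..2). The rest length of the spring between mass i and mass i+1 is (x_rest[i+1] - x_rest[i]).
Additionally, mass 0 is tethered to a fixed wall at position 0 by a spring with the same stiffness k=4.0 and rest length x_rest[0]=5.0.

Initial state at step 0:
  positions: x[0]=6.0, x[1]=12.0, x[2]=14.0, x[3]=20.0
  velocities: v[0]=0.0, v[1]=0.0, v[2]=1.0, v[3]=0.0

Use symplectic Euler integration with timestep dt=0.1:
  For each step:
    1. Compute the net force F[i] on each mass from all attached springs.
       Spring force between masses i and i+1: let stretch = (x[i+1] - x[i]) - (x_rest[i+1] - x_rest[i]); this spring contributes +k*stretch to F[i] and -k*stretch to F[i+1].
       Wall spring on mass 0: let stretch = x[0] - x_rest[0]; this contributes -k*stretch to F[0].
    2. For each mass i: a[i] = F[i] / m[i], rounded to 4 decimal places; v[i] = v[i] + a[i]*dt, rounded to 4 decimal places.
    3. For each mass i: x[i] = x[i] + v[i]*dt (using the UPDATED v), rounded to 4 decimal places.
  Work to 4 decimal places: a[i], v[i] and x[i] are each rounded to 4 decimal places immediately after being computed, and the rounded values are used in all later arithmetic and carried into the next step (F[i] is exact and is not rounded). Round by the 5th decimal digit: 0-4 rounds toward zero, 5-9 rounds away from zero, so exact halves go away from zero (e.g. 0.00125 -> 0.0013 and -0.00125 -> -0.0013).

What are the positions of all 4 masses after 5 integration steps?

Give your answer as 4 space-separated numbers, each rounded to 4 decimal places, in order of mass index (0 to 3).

Step 0: x=[6.0000 12.0000 14.0000 20.0000] v=[0.0000 0.0000 1.0000 0.0000]
Step 1: x=[6.0000 11.8400 14.2600 19.9600] v=[0.0000 -1.6000 2.6000 -0.4000]
Step 2: x=[5.9936 11.5432 14.6512 19.8920] v=[-0.0640 -2.9680 3.9120 -0.6800]
Step 3: x=[5.9694 11.1487 15.1277 19.8144] v=[-0.2416 -3.9446 4.7651 -0.7763]
Step 4: x=[5.9136 10.7062 15.6325 19.7493] v=[-0.5576 -4.4247 5.0482 -0.6510]
Step 5: x=[5.8130 10.2691 16.1049 19.7195] v=[-1.0060 -4.3712 4.7244 -0.2977]

Answer: 5.8130 10.2691 16.1049 19.7195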